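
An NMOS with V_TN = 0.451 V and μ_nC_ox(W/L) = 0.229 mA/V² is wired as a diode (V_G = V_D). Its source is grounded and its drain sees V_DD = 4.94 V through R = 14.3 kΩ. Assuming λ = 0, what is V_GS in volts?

V_GS = 1.83 V

With gate tied to drain, V_GS = V_DS ≥ V_GS − V_TN, so the device is in saturation.
KCL at the drain: ½ k_n (V_GS − V_TN)² = (V_DD − V_GS)/R.
Let x = V_GS − 0.451. Then 1.64 x² + x − 4.489 = 0, giving x = 1.38 V (positive root), so V_GS = 1.83 V.
I_D = (V_DD − V_GS)/R = (4.94 − 1.83) / 14.3 = 0.218 mA.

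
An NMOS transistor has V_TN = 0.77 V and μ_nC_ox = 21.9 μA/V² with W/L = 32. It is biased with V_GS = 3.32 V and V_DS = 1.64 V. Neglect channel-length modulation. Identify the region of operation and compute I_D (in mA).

Triode; I_D = 1.99 mA

k_n = μ_nC_ox · (W/L) = 0.7008 mA/V².
V_ov = V_GS − V_TN = 3.32 − 0.77 = 2.55 V.
Since V_DS = 1.64 V < V_ov = 2.55 V, the device is in the triode region.
I_D = k_n [V_ov · V_DS − ½ V_DS²] = 0.7008 × [2.55 × 1.64 − 0.5 × 1.64²] = 1.99 mA.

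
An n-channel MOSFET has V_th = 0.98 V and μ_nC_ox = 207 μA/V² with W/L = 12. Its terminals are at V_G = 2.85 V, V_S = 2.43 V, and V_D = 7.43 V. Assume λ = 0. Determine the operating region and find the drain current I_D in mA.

Cutoff; I_D = 0 mA

V_GS = V_G − V_S = 2.85 − 2.43 = 0.42 V; V_DS = V_D − V_S = 7.43 − 2.43 = 5 V.
V_GS = 0.42 V < V_th = 0.98 V, so the transistor is in cutoff.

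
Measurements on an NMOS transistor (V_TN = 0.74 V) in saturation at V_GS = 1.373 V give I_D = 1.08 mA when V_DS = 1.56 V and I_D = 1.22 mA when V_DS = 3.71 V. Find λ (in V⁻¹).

With V_GS fixed, I_D ∝ (1 + λ V_DS) in saturation, so I_D2/I_D1 = (1 + λ V_DS2)/(1 + λ V_DS1).
1.22/1.08 = 1.13 = (1 + 3.71 λ)/(1 + 1.56 λ).
Solving: λ (I_D1 V_DS2 − I_D2 V_DS1) = I_D2 − I_D1, so λ = (1.22 − 1.08) / (1.08 × 3.71 − 1.22 × 1.56) = 0.14 / 2.1 = 0.0666 V⁻¹.

λ = 0.0666 V⁻¹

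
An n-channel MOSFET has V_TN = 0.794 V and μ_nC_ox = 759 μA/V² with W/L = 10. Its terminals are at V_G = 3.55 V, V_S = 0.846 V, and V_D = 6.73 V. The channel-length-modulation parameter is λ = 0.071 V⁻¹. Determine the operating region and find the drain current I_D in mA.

Saturation; I_D = 19.6 mA

V_GS = V_G − V_S = 3.55 − 0.846 = 2.7 V; V_DS = V_D − V_S = 6.73 − 0.846 = 5.88 V.
k_n = μ_nC_ox · (W/L) = 7.59 mA/V².
V_ov = V_GS − V_TN = 2.7 − 0.794 = 1.91 V.
Since V_DS = 5.88 V ≥ V_ov = 1.91 V, the device is in saturation.
I_D = ½ k_n V_ov² (1 + λ V_DS) = 0.5 × 7.59 × 1.91² × (1 + 0.071 × 5.88) = 19.6 mA.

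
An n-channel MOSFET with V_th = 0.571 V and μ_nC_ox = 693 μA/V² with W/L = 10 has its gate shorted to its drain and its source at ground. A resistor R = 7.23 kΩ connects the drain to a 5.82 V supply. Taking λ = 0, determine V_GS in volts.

V_GS = 1.01 V

With gate tied to drain, V_GS = V_DS ≥ V_GS − V_th, so the device is in saturation.
k_n = μ_nC_ox · (W/L) = 6.93 mA/V².
KCL at the drain: ½ k_n (V_GS − V_th)² = (V_DD − V_GS)/R.
Let x = V_GS − 0.571. Then 25.1 x² + x − 5.249 = 0, giving x = 0.438 V (positive root), so V_GS = 1.01 V.
I_D = (V_DD − V_GS)/R = (5.82 − 1.01) / 7.23 = 0.665 mA.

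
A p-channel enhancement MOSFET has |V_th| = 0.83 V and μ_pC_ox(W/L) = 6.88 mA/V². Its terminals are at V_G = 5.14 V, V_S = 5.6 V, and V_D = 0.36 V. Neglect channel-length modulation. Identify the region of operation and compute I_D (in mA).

V_SG = V_S − V_G = 5.6 − 5.14 = 0.46 V; V_SD = V_S − V_D = 5.6 − 0.36 = 5.24 V.
V_SG = 0.46 V < |V_th| = 0.83 V, so the transistor is in cutoff.

Cutoff; I_D = 0 mA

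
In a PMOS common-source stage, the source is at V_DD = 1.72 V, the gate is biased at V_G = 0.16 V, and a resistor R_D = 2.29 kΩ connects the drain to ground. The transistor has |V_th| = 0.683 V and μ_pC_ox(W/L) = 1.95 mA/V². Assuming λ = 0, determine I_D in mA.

V_SG = V_DD − V_G = 1.72 − 0.16 = 1.56 V, so V_ov = 1.56 − 0.683 = 0.877 V.
Assume saturation: I_D = ½ k_p V_ov² = 0.5 × 1.95 × 0.877² = 0.75 mA, giving V_SD = V_DD − I_D R_D = 1.72 − 0.75 × 2.29 = 0.00273 V.
But 0.00273 V < V_ov = 0.877 V, so the device is actually in triode.
In triode I_D = k_p[V_ov V_SD − ½ V_SD²] and I_D = (V_DD − V_SD)/R_D. Equating: 2.23 V_SD² − 4.916 V_SD + 1.72 = 0, giving V_SD = 0.436 V (the root below V_ov).
I_D = (1.72 − 0.436) / 2.29 = 0.561 mA.

I_D = 0.561 mA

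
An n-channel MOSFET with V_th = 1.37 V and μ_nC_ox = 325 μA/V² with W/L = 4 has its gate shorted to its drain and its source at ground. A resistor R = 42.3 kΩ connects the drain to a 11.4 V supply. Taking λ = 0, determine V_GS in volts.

V_GS = 1.96 V

With gate tied to drain, V_GS = V_DS ≥ V_GS − V_th, so the device is in saturation.
k_n = μ_nC_ox · (W/L) = 1.3 mA/V².
KCL at the drain: ½ k_n (V_GS − V_th)² = (V_DD − V_GS)/R.
Let x = V_GS − 1.37. Then 27.5 x² + x − 10.03 = 0, giving x = 0.586 V (positive root), so V_GS = 1.96 V.
I_D = (V_DD − V_GS)/R = (11.4 − 1.96) / 42.3 = 0.223 mA.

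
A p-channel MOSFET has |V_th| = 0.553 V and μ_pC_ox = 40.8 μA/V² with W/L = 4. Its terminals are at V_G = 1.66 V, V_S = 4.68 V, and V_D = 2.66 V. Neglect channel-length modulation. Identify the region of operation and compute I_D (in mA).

Triode; I_D = 0.480 mA

V_SG = V_S − V_G = 4.68 − 1.66 = 3.02 V; V_SD = V_S − V_D = 4.68 − 2.66 = 2.02 V.
k_p = μ_pC_ox · (W/L) = 0.1632 mA/V².
V_ov = V_SG − |V_th| = 3.02 − 0.553 = 2.47 V.
Since V_SD = 2.02 V < V_ov = 2.47 V, the device is in the triode region.
I_D = k_p [V_ov · V_SD − ½ V_SD²] = 0.1632 × [2.47 × 2.02 − 0.5 × 2.02²] = 0.48 mA.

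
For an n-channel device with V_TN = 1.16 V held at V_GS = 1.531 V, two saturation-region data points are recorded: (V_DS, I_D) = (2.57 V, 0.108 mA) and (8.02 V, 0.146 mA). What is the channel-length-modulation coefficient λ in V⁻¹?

λ = 0.0774 V⁻¹

With V_GS fixed, I_D ∝ (1 + λ V_DS) in saturation, so I_D2/I_D1 = (1 + λ V_DS2)/(1 + λ V_DS1).
0.146/0.108 = 1.352 = (1 + 8.02 λ)/(1 + 2.57 λ).
Solving: λ (I_D1 V_DS2 − I_D2 V_DS1) = I_D2 − I_D1, so λ = (0.146 − 0.108) / (0.108 × 8.02 − 0.146 × 2.57) = 0.038 / 0.491 = 0.0774 V⁻¹.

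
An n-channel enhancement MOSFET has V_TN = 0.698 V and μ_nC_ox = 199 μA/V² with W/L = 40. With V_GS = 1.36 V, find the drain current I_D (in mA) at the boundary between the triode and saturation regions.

I_D = 1.74 mA

At the boundary V_DS = V_ov = V_GS − V_TN = 1.36 − 0.698 = 0.662 V.
k_n = μ_nC_ox · (W/L) = 7.96 mA/V².
I_D = ½ k_n V_ov² = 0.5 × 7.96 × 0.662² = 1.74 mA.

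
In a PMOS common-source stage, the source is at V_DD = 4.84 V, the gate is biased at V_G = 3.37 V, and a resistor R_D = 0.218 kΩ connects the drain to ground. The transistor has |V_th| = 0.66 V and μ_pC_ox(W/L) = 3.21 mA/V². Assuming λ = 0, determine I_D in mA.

I_D = 1.05 mA

V_SG = V_DD − V_G = 4.84 − 3.37 = 1.47 V, so V_ov = 1.47 − 0.66 = 0.81 V.
Assume saturation: I_D = ½ k_p V_ov² = 0.5 × 3.21 × 0.81² = 1.05 mA, giving V_SD = V_DD − I_D R_D = 4.84 − 1.05 × 0.218 = 4.61 V.
V_SD = 4.61 V ≥ V_ov = 0.81 V, confirming saturation.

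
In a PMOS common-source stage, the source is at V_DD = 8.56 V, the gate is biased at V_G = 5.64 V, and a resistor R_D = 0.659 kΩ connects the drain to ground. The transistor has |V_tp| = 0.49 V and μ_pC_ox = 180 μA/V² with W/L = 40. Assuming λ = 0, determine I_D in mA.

I_D = 11.8 mA

V_SG = V_DD − V_G = 8.56 − 5.64 = 2.92 V, so V_ov = 2.92 − 0.49 = 2.43 V.
k_p = μ_pC_ox · (W/L) = 7.2 mA/V².
Assume saturation: I_D = ½ k_p V_ov² = 0.5 × 7.2 × 2.43² = 21.3 mA, giving V_SD = V_DD − I_D R_D = 8.56 − 21.3 × 0.659 = -5.45 V.
But -5.45 V < V_ov = 2.43 V, so the device is actually in triode.
In triode I_D = k_p[V_ov V_SD − ½ V_SD²] and I_D = (V_DD − V_SD)/R_D. Equating: 2.37 V_SD² − 12.53 V_SD + 8.56 = 0, giving V_SD = 0.806 V (the root below V_ov).
I_D = (8.56 − 0.806) / 0.659 = 11.8 mA.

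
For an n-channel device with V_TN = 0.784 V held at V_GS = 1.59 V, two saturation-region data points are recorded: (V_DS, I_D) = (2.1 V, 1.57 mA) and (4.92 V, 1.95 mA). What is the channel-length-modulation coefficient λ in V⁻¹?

With V_GS fixed, I_D ∝ (1 + λ V_DS) in saturation, so I_D2/I_D1 = (1 + λ V_DS2)/(1 + λ V_DS1).
1.95/1.57 = 1.242 = (1 + 4.92 λ)/(1 + 2.1 λ).
Solving: λ (I_D1 V_DS2 − I_D2 V_DS1) = I_D2 − I_D1, so λ = (1.95 − 1.57) / (1.57 × 4.92 − 1.95 × 2.1) = 0.38 / 3.63 = 0.105 V⁻¹.

λ = 0.105 V⁻¹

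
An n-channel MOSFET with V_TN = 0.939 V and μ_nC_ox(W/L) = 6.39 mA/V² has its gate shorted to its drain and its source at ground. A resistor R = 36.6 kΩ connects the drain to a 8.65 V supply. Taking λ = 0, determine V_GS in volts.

V_GS = 1.19 V

With gate tied to drain, V_GS = V_DS ≥ V_GS − V_TN, so the device is in saturation.
KCL at the drain: ½ k_n (V_GS − V_TN)² = (V_DD − V_GS)/R.
Let x = V_GS − 0.939. Then 117 x² + x − 7.711 = 0, giving x = 0.253 V (positive root), so V_GS = 1.19 V.
I_D = (V_DD − V_GS)/R = (8.65 − 1.19) / 36.6 = 0.204 mA.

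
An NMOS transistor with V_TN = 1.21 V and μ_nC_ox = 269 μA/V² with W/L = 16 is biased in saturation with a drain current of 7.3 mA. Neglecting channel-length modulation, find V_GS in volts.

k_n = μ_nC_ox · (W/L) = 4.304 mA/V².
In saturation I_D = ½ k_n (V_GS − V_TN)², so V_GS − V_TN = √(2 I_D / k_n) = √(2 × 7.3 / 4.304) = 1.84 V.
V_GS = 1.21 + 1.84 = 3.05 V.

V_GS = 3.05 V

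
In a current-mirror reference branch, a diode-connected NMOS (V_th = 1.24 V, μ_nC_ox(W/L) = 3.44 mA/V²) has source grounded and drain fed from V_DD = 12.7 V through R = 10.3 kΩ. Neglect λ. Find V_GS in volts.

With gate tied to drain, V_GS = V_DS ≥ V_GS − V_th, so the device is in saturation.
KCL at the drain: ½ k_n (V_GS − V_th)² = (V_DD − V_GS)/R.
Let x = V_GS − 1.24. Then 17.7 x² + x − 11.46 = 0, giving x = 0.777 V (positive root), so V_GS = 2.02 V.
I_D = (V_DD − V_GS)/R = (12.7 − 2.02) / 10.3 = 1.04 mA.

V_GS = 2.02 V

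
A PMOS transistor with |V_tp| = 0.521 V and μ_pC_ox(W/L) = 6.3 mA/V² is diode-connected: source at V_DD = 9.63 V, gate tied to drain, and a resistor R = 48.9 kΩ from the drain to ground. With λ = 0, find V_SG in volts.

With gate tied to drain, V_SG = V_SD ≥ V_SG − |V_tp|, so the device is in saturation.
KCL at the drain: ½ k_p (V_SG − |V_tp|)² = (V_DD − V_SG)/R.
Let x = V_SG − 0.521. Then 154 x² + x − 9.109 = 0, giving x = 0.24 V (positive root), so V_SG = 0.761 V.
I_D = (V_DD − V_SG)/R = (9.63 − 0.761) / 48.9 = 0.181 mA.

V_SG = 0.761 V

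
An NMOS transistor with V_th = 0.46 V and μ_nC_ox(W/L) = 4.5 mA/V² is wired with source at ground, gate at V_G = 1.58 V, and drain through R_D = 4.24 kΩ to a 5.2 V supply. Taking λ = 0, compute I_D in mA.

I_D = 1.16 mA

V_GS = V_G = 1.58 V, so V_ov = 1.58 − 0.46 = 1.12 V.
Assume saturation: I_D = ½ k_n V_ov² = 0.5 × 4.5 × 1.12² = 2.82 mA, giving V_DS = V_DD − I_D R_D = 5.2 − 2.82 × 4.24 = -6.77 V.
But -6.77 V < V_ov = 1.12 V, so the device is actually in triode.
In triode I_D = k_n[V_ov V_DS − ½ V_DS²] and I_D = (V_DD − V_DS)/R_D. Equating: 9.54 V_DS² − 22.37 V_DS + 5.2 = 0, giving V_DS = 0.262 V (the root below V_ov).
I_D = (5.2 − 0.262) / 4.24 = 1.16 mA.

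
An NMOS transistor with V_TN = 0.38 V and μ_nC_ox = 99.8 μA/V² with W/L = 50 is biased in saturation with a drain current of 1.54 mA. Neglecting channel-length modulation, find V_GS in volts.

V_GS = 1.17 V

k_n = μ_nC_ox · (W/L) = 4.99 mA/V².
In saturation I_D = ½ k_n (V_GS − V_TN)², so V_GS − V_TN = √(2 I_D / k_n) = √(2 × 1.54 / 4.99) = 0.786 V.
V_GS = 0.38 + 0.786 = 1.17 V.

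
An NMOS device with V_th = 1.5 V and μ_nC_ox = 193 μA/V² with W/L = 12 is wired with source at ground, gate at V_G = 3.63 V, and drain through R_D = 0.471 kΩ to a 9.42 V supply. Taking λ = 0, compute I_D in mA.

I_D = 5.25 mA

V_GS = V_G = 3.63 V, so V_ov = 3.63 − 1.5 = 2.13 V.
k_n = μ_nC_ox · (W/L) = 2.316 mA/V².
Assume saturation: I_D = ½ k_n V_ov² = 0.5 × 2.316 × 2.13² = 5.25 mA, giving V_DS = V_DD − I_D R_D = 9.42 − 5.25 × 0.471 = 6.95 V.
V_DS = 6.95 V ≥ V_ov = 2.13 V, confirming saturation.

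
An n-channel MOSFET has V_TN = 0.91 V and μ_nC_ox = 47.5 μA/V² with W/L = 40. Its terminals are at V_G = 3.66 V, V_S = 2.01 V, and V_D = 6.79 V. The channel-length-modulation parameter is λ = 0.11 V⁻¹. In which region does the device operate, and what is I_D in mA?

Saturation; I_D = 0.794 mA

V_GS = V_G − V_S = 3.66 − 2.01 = 1.65 V; V_DS = V_D − V_S = 6.79 − 2.01 = 4.78 V.
k_n = μ_nC_ox · (W/L) = 1.9 mA/V².
V_ov = V_GS − V_TN = 1.65 − 0.91 = 0.74 V.
Since V_DS = 4.78 V ≥ V_ov = 0.74 V, the device is in saturation.
I_D = ½ k_n V_ov² (1 + λ V_DS) = 0.5 × 1.9 × 0.74² × (1 + 0.11 × 4.78) = 0.794 mA.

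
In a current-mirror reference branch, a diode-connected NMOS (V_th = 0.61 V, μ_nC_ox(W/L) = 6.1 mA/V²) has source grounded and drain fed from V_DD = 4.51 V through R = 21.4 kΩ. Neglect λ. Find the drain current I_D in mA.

With gate tied to drain, V_GS = V_DS ≥ V_GS − V_th, so the device is in saturation.
KCL at the drain: ½ k_n (V_GS − V_th)² = (V_DD − V_GS)/R.
Let x = V_GS − 0.61. Then 65.3 x² + x − 3.9 = 0, giving x = 0.237 V (positive root), so V_GS = 0.847 V.
I_D = (V_DD − V_GS)/R = (4.51 − 0.847) / 21.4 = 0.171 mA.

I_D = 0.171 mA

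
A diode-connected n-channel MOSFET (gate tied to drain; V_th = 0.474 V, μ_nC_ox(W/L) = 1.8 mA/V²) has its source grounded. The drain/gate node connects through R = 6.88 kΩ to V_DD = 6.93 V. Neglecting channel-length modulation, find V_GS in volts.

V_GS = 1.42 V

With gate tied to drain, V_GS = V_DS ≥ V_GS − V_th, so the device is in saturation.
KCL at the drain: ½ k_n (V_GS − V_th)² = (V_DD − V_GS)/R.
Let x = V_GS − 0.474. Then 6.19 x² + x − 6.456 = 0, giving x = 0.944 V (positive root), so V_GS = 1.42 V.
I_D = (V_DD − V_GS)/R = (6.93 − 1.42) / 6.88 = 0.801 mA.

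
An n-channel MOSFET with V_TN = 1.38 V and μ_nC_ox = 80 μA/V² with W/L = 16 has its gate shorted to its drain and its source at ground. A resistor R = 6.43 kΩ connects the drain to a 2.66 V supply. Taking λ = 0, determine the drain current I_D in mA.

I_D = 0.129 mA

With gate tied to drain, V_GS = V_DS ≥ V_GS − V_TN, so the device is in saturation.
k_n = μ_nC_ox · (W/L) = 1.28 mA/V².
KCL at the drain: ½ k_n (V_GS − V_TN)² = (V_DD − V_GS)/R.
Let x = V_GS − 1.38. Then 4.12 x² + x − 1.28 = 0, giving x = 0.449 V (positive root), so V_GS = 1.83 V.
I_D = (V_DD − V_GS)/R = (2.66 − 1.83) / 6.43 = 0.129 mA.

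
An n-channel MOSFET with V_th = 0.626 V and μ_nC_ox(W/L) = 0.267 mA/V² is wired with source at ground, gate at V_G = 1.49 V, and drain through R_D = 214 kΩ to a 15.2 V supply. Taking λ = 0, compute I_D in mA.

I_D = 0.0692 mA

V_GS = V_G = 1.49 V, so V_ov = 1.49 − 0.626 = 0.864 V.
Assume saturation: I_D = ½ k_n V_ov² = 0.5 × 0.267 × 0.864² = 0.0997 mA, giving V_DS = V_DD − I_D R_D = 15.2 − 0.0997 × 214 = -6.13 V.
But -6.13 V < V_ov = 0.864 V, so the device is actually in triode.
In triode I_D = k_n[V_ov V_DS − ½ V_DS²] and I_D = (V_DD − V_DS)/R_D. Equating: 28.6 V_DS² − 50.37 V_DS + 15.2 = 0, giving V_DS = 0.387 V (the root below V_ov).
I_D = (15.2 − 0.387) / 214 = 0.0692 mA.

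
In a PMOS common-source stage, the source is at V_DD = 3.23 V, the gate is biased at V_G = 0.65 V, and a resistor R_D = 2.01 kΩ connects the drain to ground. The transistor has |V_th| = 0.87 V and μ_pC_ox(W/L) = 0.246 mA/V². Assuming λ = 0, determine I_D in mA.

I_D = 0.360 mA

V_SG = V_DD − V_G = 3.23 − 0.65 = 2.58 V, so V_ov = 2.58 − 0.87 = 1.71 V.
Assume saturation: I_D = ½ k_p V_ov² = 0.5 × 0.246 × 1.71² = 0.36 mA, giving V_SD = V_DD − I_D R_D = 3.23 − 0.36 × 2.01 = 2.51 V.
V_SD = 2.51 V ≥ V_ov = 1.71 V, confirming saturation.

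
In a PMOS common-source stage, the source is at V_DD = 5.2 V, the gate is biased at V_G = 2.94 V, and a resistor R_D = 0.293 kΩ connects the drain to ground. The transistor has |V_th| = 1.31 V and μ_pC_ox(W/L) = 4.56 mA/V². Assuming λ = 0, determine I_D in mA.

V_SG = V_DD − V_G = 5.2 − 2.94 = 2.26 V, so V_ov = 2.26 − 1.31 = 0.95 V.
Assume saturation: I_D = ½ k_p V_ov² = 0.5 × 4.56 × 0.95² = 2.06 mA, giving V_SD = V_DD − I_D R_D = 5.2 − 2.06 × 0.293 = 4.6 V.
V_SD = 4.6 V ≥ V_ov = 0.95 V, confirming saturation.

I_D = 2.06 mA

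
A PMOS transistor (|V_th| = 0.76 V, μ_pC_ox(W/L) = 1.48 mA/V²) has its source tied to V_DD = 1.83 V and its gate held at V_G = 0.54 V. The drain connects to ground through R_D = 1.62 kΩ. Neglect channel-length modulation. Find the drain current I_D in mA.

I_D = 0.208 mA

V_SG = V_DD − V_G = 1.83 − 0.54 = 1.29 V, so V_ov = 1.29 − 0.76 = 0.53 V.
Assume saturation: I_D = ½ k_p V_ov² = 0.5 × 1.48 × 0.53² = 0.208 mA, giving V_SD = V_DD − I_D R_D = 1.83 − 0.208 × 1.62 = 1.49 V.
V_SD = 1.49 V ≥ V_ov = 0.53 V, confirming saturation.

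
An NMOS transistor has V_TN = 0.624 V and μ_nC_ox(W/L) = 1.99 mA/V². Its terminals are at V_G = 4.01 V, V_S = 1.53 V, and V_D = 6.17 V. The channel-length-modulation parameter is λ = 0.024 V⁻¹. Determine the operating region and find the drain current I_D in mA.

V_GS = V_G − V_S = 4.01 − 1.53 = 2.48 V; V_DS = V_D − V_S = 6.17 − 1.53 = 4.64 V.
V_ov = V_GS − V_TN = 2.48 − 0.624 = 1.86 V.
Since V_DS = 4.64 V ≥ V_ov = 1.86 V, the device is in saturation.
I_D = ½ k_n V_ov² (1 + λ V_DS) = 0.5 × 1.99 × 1.86² × (1 + 0.024 × 4.64) = 3.81 mA.

Saturation; I_D = 3.81 mA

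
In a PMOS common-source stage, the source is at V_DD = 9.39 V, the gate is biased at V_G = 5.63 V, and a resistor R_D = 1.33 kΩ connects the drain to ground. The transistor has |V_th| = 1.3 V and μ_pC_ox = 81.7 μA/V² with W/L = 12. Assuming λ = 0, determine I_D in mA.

V_SG = V_DD − V_G = 9.39 − 5.63 = 3.76 V, so V_ov = 3.76 − 1.3 = 2.46 V.
k_p = μ_pC_ox · (W/L) = 0.9804 mA/V².
Assume saturation: I_D = ½ k_p V_ov² = 0.5 × 0.9804 × 2.46² = 2.97 mA, giving V_SD = V_DD − I_D R_D = 9.39 − 2.97 × 1.33 = 5.44 V.
V_SD = 5.44 V ≥ V_ov = 2.46 V, confirming saturation.

I_D = 2.97 mA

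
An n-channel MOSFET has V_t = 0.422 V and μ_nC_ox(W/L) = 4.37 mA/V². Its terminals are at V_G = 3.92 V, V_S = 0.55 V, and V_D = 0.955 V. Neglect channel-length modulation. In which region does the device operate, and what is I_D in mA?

Triode; I_D = 4.86 mA

V_GS = V_G − V_S = 3.92 − 0.55 = 3.37 V; V_DS = V_D − V_S = 0.955 − 0.55 = 0.405 V.
V_ov = V_GS − V_t = 3.37 − 0.422 = 2.95 V.
Since V_DS = 0.405 V < V_ov = 2.95 V, the device is in the triode region.
I_D = k_n [V_ov · V_DS − ½ V_DS²] = 4.37 × [2.95 × 0.405 − 0.5 × 0.405²] = 4.86 mA.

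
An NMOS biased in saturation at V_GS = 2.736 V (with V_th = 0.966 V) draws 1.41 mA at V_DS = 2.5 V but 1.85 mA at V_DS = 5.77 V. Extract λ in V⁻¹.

With V_GS fixed, I_D ∝ (1 + λ V_DS) in saturation, so I_D2/I_D1 = (1 + λ V_DS2)/(1 + λ V_DS1).
1.85/1.41 = 1.312 = (1 + 5.77 λ)/(1 + 2.5 λ).
Solving: λ (I_D1 V_DS2 − I_D2 V_DS1) = I_D2 − I_D1, so λ = (1.85 − 1.41) / (1.41 × 5.77 − 1.85 × 2.5) = 0.44 / 3.51 = 0.125 V⁻¹.

λ = 0.125 V⁻¹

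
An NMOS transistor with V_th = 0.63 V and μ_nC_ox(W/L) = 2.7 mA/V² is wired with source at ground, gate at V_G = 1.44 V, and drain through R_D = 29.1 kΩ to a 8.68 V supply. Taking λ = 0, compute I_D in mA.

V_GS = V_G = 1.44 V, so V_ov = 1.44 − 0.63 = 0.81 V.
Assume saturation: I_D = ½ k_n V_ov² = 0.5 × 2.7 × 0.81² = 0.886 mA, giving V_DS = V_DD − I_D R_D = 8.68 − 0.886 × 29.1 = -17.1 V.
But -17.1 V < V_ov = 0.81 V, so the device is actually in triode.
In triode I_D = k_n[V_ov V_DS − ½ V_DS²] and I_D = (V_DD − V_DS)/R_D. Equating: 39.3 V_DS² − 64.64 V_DS + 8.68 = 0, giving V_DS = 0.148 V (the root below V_ov).
I_D = (8.68 − 0.148) / 29.1 = 0.293 mA.

I_D = 0.293 mA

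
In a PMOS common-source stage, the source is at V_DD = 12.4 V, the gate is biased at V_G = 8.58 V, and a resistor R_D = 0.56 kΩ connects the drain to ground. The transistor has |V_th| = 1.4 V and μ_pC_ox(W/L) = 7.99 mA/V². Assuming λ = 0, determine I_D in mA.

V_SG = V_DD − V_G = 12.4 − 8.58 = 3.82 V, so V_ov = 3.82 − 1.4 = 2.42 V.
Assume saturation: I_D = ½ k_p V_ov² = 0.5 × 7.99 × 2.42² = 23.4 mA, giving V_SD = V_DD − I_D R_D = 12.4 − 23.4 × 0.56 = -0.702 V.
But -0.702 V < V_ov = 2.42 V, so the device is actually in triode.
In triode I_D = k_p[V_ov V_SD − ½ V_SD²] and I_D = (V_DD − V_SD)/R_D. Equating: 2.24 V_SD² − 11.83 V_SD + 12.4 = 0, giving V_SD = 1.44 V (the root below V_ov).
I_D = (12.4 − 1.44) / 0.56 = 19.6 mA.

I_D = 19.6 mA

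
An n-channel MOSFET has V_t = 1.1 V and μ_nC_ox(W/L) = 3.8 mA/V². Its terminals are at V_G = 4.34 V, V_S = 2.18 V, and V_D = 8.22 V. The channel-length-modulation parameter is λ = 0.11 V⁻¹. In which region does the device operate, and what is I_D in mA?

V_GS = V_G − V_S = 4.34 − 2.18 = 2.16 V; V_DS = V_D − V_S = 8.22 − 2.18 = 6.04 V.
V_ov = V_GS − V_t = 2.16 − 1.1 = 1.06 V.
Since V_DS = 6.04 V ≥ V_ov = 1.06 V, the device is in saturation.
I_D = ½ k_n V_ov² (1 + λ V_DS) = 0.5 × 3.8 × 1.06² × (1 + 0.11 × 6.04) = 3.55 mA.

Saturation; I_D = 3.55 mA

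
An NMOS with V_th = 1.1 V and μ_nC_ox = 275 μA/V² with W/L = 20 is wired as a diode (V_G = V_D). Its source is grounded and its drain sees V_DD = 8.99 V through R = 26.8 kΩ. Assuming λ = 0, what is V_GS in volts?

With gate tied to drain, V_GS = V_DS ≥ V_GS − V_th, so the device is in saturation.
k_n = μ_nC_ox · (W/L) = 5.5 mA/V².
KCL at the drain: ½ k_n (V_GS − V_th)² = (V_DD − V_GS)/R.
Let x = V_GS − 1.1. Then 73.7 x² + x − 7.89 = 0, giving x = 0.32 V (positive root), so V_GS = 1.42 V.
I_D = (V_DD − V_GS)/R = (8.99 − 1.42) / 26.8 = 0.282 mA.

V_GS = 1.42 V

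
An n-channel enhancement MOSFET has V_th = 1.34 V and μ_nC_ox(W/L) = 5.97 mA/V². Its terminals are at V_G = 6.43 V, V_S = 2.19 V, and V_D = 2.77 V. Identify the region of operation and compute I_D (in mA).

Triode; I_D = 9.04 mA

V_GS = V_G − V_S = 6.43 − 2.19 = 4.24 V; V_DS = V_D − V_S = 2.77 − 2.19 = 0.58 V.
V_ov = V_GS − V_th = 4.24 − 1.34 = 2.9 V.
Since V_DS = 0.58 V < V_ov = 2.9 V, the device is in the triode region.
I_D = k_n [V_ov · V_DS − ½ V_DS²] = 5.97 × [2.9 × 0.58 − 0.5 × 0.58²] = 9.04 mA.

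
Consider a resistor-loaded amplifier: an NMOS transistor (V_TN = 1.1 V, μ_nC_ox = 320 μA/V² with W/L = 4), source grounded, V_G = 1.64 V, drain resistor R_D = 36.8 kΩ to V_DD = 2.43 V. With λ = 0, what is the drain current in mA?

I_D = 0.0633 mA

V_GS = V_G = 1.64 V, so V_ov = 1.64 − 1.1 = 0.54 V.
k_n = μ_nC_ox · (W/L) = 1.28 mA/V².
Assume saturation: I_D = ½ k_n V_ov² = 0.5 × 1.28 × 0.54² = 0.187 mA, giving V_DS = V_DD − I_D R_D = 2.43 − 0.187 × 36.8 = -4.44 V.
But -4.44 V < V_ov = 0.54 V, so the device is actually in triode.
In triode I_D = k_n[V_ov V_DS − ½ V_DS²] and I_D = (V_DD − V_DS)/R_D. Equating: 23.6 V_DS² − 26.44 V_DS + 2.43 = 0, giving V_DS = 0.101 V (the root below V_ov).
I_D = (2.43 − 0.101) / 36.8 = 0.0633 mA.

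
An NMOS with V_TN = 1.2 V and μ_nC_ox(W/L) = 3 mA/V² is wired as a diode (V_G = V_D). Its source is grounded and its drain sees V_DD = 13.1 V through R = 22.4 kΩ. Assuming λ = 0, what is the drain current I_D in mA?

I_D = 0.505 mA

With gate tied to drain, V_GS = V_DS ≥ V_GS − V_TN, so the device is in saturation.
KCL at the drain: ½ k_n (V_GS − V_TN)² = (V_DD − V_GS)/R.
Let x = V_GS − 1.2. Then 33.6 x² + x − 11.9 = 0, giving x = 0.58 V (positive root), so V_GS = 1.78 V.
I_D = (V_DD − V_GS)/R = (13.1 − 1.78) / 22.4 = 0.505 mA.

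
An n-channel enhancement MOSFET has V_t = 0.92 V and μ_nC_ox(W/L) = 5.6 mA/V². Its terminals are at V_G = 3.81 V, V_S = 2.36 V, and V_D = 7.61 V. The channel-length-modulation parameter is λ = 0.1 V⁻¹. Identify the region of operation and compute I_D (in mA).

Saturation; I_D = 1.20 mA

V_GS = V_G − V_S = 3.81 − 2.36 = 1.45 V; V_DS = V_D − V_S = 7.61 − 2.36 = 5.25 V.
V_ov = V_GS − V_t = 1.45 − 0.92 = 0.53 V.
Since V_DS = 5.25 V ≥ V_ov = 0.53 V, the device is in saturation.
I_D = ½ k_n V_ov² (1 + λ V_DS) = 0.5 × 5.6 × 0.53² × (1 + 0.1 × 5.25) = 1.2 mA.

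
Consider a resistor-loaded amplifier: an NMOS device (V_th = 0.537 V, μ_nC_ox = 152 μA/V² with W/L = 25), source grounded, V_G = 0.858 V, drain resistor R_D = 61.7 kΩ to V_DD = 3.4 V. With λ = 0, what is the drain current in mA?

I_D = 0.0543 mA

V_GS = V_G = 0.858 V, so V_ov = 0.858 − 0.537 = 0.321 V.
k_n = μ_nC_ox · (W/L) = 3.8 mA/V².
Assume saturation: I_D = ½ k_n V_ov² = 0.5 × 3.8 × 0.321² = 0.196 mA, giving V_DS = V_DD − I_D R_D = 3.4 − 0.196 × 61.7 = -8.68 V.
But -8.68 V < V_ov = 0.321 V, so the device is actually in triode.
In triode I_D = k_n[V_ov V_DS − ½ V_DS²] and I_D = (V_DD − V_DS)/R_D. Equating: 117 V_DS² − 76.26 V_DS + 3.4 = 0, giving V_DS = 0.0481 V (the root below V_ov).
I_D = (3.4 − 0.0481) / 61.7 = 0.0543 mA.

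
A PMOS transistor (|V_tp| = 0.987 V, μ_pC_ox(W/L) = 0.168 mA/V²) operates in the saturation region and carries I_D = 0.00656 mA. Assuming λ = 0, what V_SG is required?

In saturation I_D = ½ k_p (V_SG − |V_tp|)², so V_SG − |V_tp| = √(2 I_D / k_p) = √(2 × 0.00656 / 0.168) = 0.279 V.
V_SG = 0.987 + 0.279 = 1.27 V.

V_SG = 1.27 V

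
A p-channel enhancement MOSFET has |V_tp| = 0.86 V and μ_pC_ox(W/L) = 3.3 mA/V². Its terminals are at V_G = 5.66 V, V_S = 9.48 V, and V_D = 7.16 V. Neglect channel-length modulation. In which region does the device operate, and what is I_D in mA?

Triode; I_D = 13.8 mA

V_SG = V_S − V_G = 9.48 − 5.66 = 3.82 V; V_SD = V_S − V_D = 9.48 − 7.16 = 2.32 V.
V_ov = V_SG − |V_tp| = 3.82 − 0.86 = 2.96 V.
Since V_SD = 2.32 V < V_ov = 2.96 V, the device is in the triode region.
I_D = k_p [V_ov · V_SD − ½ V_SD²] = 3.3 × [2.96 × 2.32 − 0.5 × 2.32²] = 13.8 mA.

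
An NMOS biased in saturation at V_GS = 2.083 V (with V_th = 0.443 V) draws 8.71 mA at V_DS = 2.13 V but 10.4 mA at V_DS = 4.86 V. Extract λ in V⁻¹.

λ = 0.0838 V⁻¹

With V_GS fixed, I_D ∝ (1 + λ V_DS) in saturation, so I_D2/I_D1 = (1 + λ V_DS2)/(1 + λ V_DS1).
10.4/8.71 = 1.194 = (1 + 4.86 λ)/(1 + 2.13 λ).
Solving: λ (I_D1 V_DS2 − I_D2 V_DS1) = I_D2 − I_D1, so λ = (10.4 − 8.71) / (8.71 × 4.86 − 10.4 × 2.13) = 1.69 / 20.2 = 0.0838 V⁻¹.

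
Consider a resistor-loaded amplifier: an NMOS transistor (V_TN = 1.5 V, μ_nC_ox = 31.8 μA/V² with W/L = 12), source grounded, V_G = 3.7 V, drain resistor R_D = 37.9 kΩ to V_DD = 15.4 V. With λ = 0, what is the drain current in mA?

V_GS = V_G = 3.7 V, so V_ov = 3.7 − 1.5 = 2.2 V.
k_n = μ_nC_ox · (W/L) = 0.3816 mA/V².
Assume saturation: I_D = ½ k_n V_ov² = 0.5 × 0.3816 × 2.2² = 0.923 mA, giving V_DS = V_DD − I_D R_D = 15.4 − 0.923 × 37.9 = -19.6 V.
But -19.6 V < V_ov = 2.2 V, so the device is actually in triode.
In triode I_D = k_n[V_ov V_DS − ½ V_DS²] and I_D = (V_DD − V_DS)/R_D. Equating: 7.23 V_DS² − 32.82 V_DS + 15.4 = 0, giving V_DS = 0.532 V (the root below V_ov).
I_D = (15.4 − 0.532) / 37.9 = 0.392 mA.

I_D = 0.392 mA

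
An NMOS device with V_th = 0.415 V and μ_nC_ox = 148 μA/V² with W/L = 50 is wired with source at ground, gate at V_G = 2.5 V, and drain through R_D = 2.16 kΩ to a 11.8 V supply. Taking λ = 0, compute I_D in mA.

I_D = 5.29 mA

V_GS = V_G = 2.5 V, so V_ov = 2.5 − 0.415 = 2.08 V.
k_n = μ_nC_ox · (W/L) = 7.4 mA/V².
Assume saturation: I_D = ½ k_n V_ov² = 0.5 × 7.4 × 2.08² = 16.1 mA, giving V_DS = V_DD − I_D R_D = 11.8 − 16.1 × 2.16 = -22.9 V.
But -22.9 V < V_ov = 2.08 V, so the device is actually in triode.
In triode I_D = k_n[V_ov V_DS − ½ V_DS²] and I_D = (V_DD − V_DS)/R_D. Equating: 7.99 V_DS² − 34.33 V_DS + 11.8 = 0, giving V_DS = 0.377 V (the root below V_ov).
I_D = (11.8 − 0.377) / 2.16 = 5.29 mA.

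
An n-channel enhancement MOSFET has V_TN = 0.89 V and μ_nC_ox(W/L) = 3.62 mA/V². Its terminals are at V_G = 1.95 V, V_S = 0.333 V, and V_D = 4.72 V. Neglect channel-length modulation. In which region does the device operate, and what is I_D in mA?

Saturation; I_D = 0.957 mA

V_GS = V_G − V_S = 1.95 − 0.333 = 1.62 V; V_DS = V_D − V_S = 4.72 − 0.333 = 4.39 V.
V_ov = V_GS − V_TN = 1.62 − 0.89 = 0.727 V.
Since V_DS = 4.39 V ≥ V_ov = 0.727 V, the device is in saturation.
I_D = ½ k_n V_ov² = 0.5 × 3.62 × 0.727² = 0.957 mA.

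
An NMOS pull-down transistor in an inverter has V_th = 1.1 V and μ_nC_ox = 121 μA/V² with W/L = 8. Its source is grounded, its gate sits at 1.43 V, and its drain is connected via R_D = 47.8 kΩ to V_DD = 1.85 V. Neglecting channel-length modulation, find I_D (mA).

V_GS = V_G = 1.43 V, so V_ov = 1.43 − 1.1 = 0.33 V.
k_n = μ_nC_ox · (W/L) = 0.968 mA/V².
Assume saturation: I_D = ½ k_n V_ov² = 0.5 × 0.968 × 0.33² = 0.0527 mA, giving V_DS = V_DD − I_D R_D = 1.85 − 0.0527 × 47.8 = -0.669 V.
But -0.669 V < V_ov = 0.33 V, so the device is actually in triode.
In triode I_D = k_n[V_ov V_DS − ½ V_DS²] and I_D = (V_DD − V_DS)/R_D. Equating: 23.1 V_DS² − 16.27 V_DS + 1.85 = 0, giving V_DS = 0.143 V (the root below V_ov).
I_D = (1.85 − 0.143) / 47.8 = 0.0357 mA.

I_D = 0.0357 mA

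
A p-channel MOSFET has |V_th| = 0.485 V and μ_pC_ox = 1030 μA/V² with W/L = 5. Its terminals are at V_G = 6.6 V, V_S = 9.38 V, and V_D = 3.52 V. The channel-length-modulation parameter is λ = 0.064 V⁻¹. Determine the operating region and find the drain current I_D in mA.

V_SG = V_S − V_G = 9.38 − 6.6 = 2.78 V; V_SD = V_S − V_D = 9.38 − 3.52 = 5.86 V.
k_p = μ_pC_ox · (W/L) = 5.15 mA/V².
V_ov = V_SG − |V_th| = 2.78 − 0.485 = 2.3 V.
Since V_SD = 5.86 V ≥ V_ov = 2.3 V, the device is in saturation.
I_D = ½ k_p V_ov² (1 + λ V_SD) = 0.5 × 5.15 × 2.3² × (1 + 0.064 × 5.86) = 18.6 mA.

Saturation; I_D = 18.6 mA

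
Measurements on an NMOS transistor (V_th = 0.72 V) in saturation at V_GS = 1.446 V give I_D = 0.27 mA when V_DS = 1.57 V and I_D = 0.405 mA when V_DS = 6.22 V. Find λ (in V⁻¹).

λ = 0.129 V⁻¹

With V_GS fixed, I_D ∝ (1 + λ V_DS) in saturation, so I_D2/I_D1 = (1 + λ V_DS2)/(1 + λ V_DS1).
0.405/0.27 = 1.5 = (1 + 6.22 λ)/(1 + 1.57 λ).
Solving: λ (I_D1 V_DS2 − I_D2 V_DS1) = I_D2 − I_D1, so λ = (0.405 − 0.27) / (0.27 × 6.22 − 0.405 × 1.57) = 0.135 / 1.04 = 0.129 V⁻¹.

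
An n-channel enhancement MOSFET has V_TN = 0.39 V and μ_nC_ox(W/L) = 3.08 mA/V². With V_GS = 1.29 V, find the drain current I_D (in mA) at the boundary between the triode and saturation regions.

I_D = 1.25 mA

At the boundary V_DS = V_ov = V_GS − V_TN = 1.29 − 0.39 = 0.9 V.
I_D = ½ k_n V_ov² = 0.5 × 3.08 × 0.9² = 1.25 mA.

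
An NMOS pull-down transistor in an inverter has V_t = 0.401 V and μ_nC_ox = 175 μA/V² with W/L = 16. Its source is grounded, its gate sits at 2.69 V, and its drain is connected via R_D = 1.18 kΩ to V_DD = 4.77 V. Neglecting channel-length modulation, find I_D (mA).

I_D = 3.50 mA

V_GS = V_G = 2.69 V, so V_ov = 2.69 − 0.401 = 2.29 V.
k_n = μ_nC_ox · (W/L) = 2.8 mA/V².
Assume saturation: I_D = ½ k_n V_ov² = 0.5 × 2.8 × 2.29² = 7.34 mA, giving V_DS = V_DD − I_D R_D = 4.77 − 7.34 × 1.18 = -3.89 V.
But -3.89 V < V_ov = 2.29 V, so the device is actually in triode.
In triode I_D = k_n[V_ov V_DS − ½ V_DS²] and I_D = (V_DD − V_DS)/R_D. Equating: 1.65 V_DS² − 8.563 V_DS + 4.77 = 0, giving V_DS = 0.635 V (the root below V_ov).
I_D = (4.77 − 0.635) / 1.18 = 3.5 mA.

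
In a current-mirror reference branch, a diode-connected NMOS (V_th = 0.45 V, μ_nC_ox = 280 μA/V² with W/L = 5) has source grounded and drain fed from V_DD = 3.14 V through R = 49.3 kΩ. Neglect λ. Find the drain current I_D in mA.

With gate tied to drain, V_GS = V_DS ≥ V_GS − V_th, so the device is in saturation.
k_n = μ_nC_ox · (W/L) = 1.4 mA/V².
KCL at the drain: ½ k_n (V_GS − V_th)² = (V_DD − V_GS)/R.
Let x = V_GS − 0.45. Then 34.5 x² + x − 2.69 = 0, giving x = 0.265 V (positive root), so V_GS = 0.715 V.
I_D = (V_DD − V_GS)/R = (3.14 − 0.715) / 49.3 = 0.0492 mA.

I_D = 0.0492 mA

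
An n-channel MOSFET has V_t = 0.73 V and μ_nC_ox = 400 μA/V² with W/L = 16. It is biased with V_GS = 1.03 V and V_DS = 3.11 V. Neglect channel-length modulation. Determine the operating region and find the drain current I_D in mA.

k_n = μ_nC_ox · (W/L) = 6.4 mA/V².
V_ov = V_GS − V_t = 1.03 − 0.73 = 0.3 V.
Since V_DS = 3.11 V ≥ V_ov = 0.3 V, the device is in saturation.
I_D = ½ k_n V_ov² = 0.5 × 6.4 × 0.3² = 0.288 mA.

Saturation; I_D = 0.288 mA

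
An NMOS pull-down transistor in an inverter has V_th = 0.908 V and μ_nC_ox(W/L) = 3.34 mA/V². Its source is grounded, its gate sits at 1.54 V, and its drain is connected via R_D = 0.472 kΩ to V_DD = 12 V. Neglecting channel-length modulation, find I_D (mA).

V_GS = V_G = 1.54 V, so V_ov = 1.54 − 0.908 = 0.632 V.
Assume saturation: I_D = ½ k_n V_ov² = 0.5 × 3.34 × 0.632² = 0.667 mA, giving V_DS = V_DD − I_D R_D = 12 − 0.667 × 0.472 = 11.7 V.
V_DS = 11.7 V ≥ V_ov = 0.632 V, confirming saturation.

I_D = 0.667 mA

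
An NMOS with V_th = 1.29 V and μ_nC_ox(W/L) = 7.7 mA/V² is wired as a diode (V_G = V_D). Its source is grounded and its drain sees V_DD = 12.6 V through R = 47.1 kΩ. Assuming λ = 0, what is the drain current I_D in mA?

With gate tied to drain, V_GS = V_DS ≥ V_GS − V_th, so the device is in saturation.
KCL at the drain: ½ k_n (V_GS − V_th)² = (V_DD − V_GS)/R.
Let x = V_GS − 1.29. Then 181 x² + x − 11.31 = 0, giving x = 0.247 V (positive root), so V_GS = 1.54 V.
I_D = (V_DD − V_GS)/R = (12.6 − 1.54) / 47.1 = 0.235 mA.

I_D = 0.235 mA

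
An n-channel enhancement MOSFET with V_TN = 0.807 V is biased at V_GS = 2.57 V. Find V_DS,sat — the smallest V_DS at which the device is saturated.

The boundary between triode and saturation is V_DS = V_GS − V_TN = V_ov.
V_ov = 2.57 − 0.807 = 1.76 V.

V_DS,sat = 1.76 V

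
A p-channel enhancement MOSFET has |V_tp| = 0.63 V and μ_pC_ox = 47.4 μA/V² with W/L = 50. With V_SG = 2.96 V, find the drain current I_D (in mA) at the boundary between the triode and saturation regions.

At the boundary V_SD = V_ov = V_SG − |V_tp| = 2.96 − 0.63 = 2.33 V.
k_p = μ_pC_ox · (W/L) = 2.37 mA/V².
I_D = ½ k_p V_ov² = 0.5 × 2.37 × 2.33² = 6.43 mA.

I_D = 6.43 mA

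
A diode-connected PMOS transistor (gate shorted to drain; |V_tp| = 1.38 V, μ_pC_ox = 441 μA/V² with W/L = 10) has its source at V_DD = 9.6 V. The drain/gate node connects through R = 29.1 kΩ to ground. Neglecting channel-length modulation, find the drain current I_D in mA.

With gate tied to drain, V_SG = V_SD ≥ V_SG − |V_tp|, so the device is in saturation.
k_p = μ_pC_ox · (W/L) = 4.41 mA/V².
KCL at the drain: ½ k_p (V_SG − |V_tp|)² = (V_DD − V_SG)/R.
Let x = V_SG − 1.38. Then 64.2 x² + x − 8.22 = 0, giving x = 0.35 V (positive root), so V_SG = 1.73 V.
I_D = (V_DD − V_SG)/R = (9.6 − 1.73) / 29.1 = 0.27 mA.

I_D = 0.270 mA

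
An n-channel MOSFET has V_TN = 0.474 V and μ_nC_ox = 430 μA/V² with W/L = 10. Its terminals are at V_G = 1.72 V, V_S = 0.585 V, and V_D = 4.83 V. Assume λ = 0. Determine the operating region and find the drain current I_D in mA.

Saturation; I_D = 0.939 mA

V_GS = V_G − V_S = 1.72 − 0.585 = 1.14 V; V_DS = V_D − V_S = 4.83 − 0.585 = 4.25 V.
k_n = μ_nC_ox · (W/L) = 4.3 mA/V².
V_ov = V_GS − V_TN = 1.14 − 0.474 = 0.661 V.
Since V_DS = 4.25 V ≥ V_ov = 0.661 V, the device is in saturation.
I_D = ½ k_n V_ov² = 0.5 × 4.3 × 0.661² = 0.939 mA.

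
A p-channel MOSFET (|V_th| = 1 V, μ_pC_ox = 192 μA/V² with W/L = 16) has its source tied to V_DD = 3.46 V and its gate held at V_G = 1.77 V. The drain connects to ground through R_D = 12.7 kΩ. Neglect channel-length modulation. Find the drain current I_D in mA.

I_D = 0.262 mA

V_SG = V_DD − V_G = 3.46 − 1.77 = 1.69 V, so V_ov = 1.69 − 1 = 0.69 V.
k_p = μ_pC_ox · (W/L) = 3.072 mA/V².
Assume saturation: I_D = ½ k_p V_ov² = 0.5 × 3.072 × 0.69² = 0.731 mA, giving V_SD = V_DD − I_D R_D = 3.46 − 0.731 × 12.7 = -5.83 V.
But -5.83 V < V_ov = 0.69 V, so the device is actually in triode.
In triode I_D = k_p[V_ov V_SD − ½ V_SD²] and I_D = (V_DD − V_SD)/R_D. Equating: 19.5 V_SD² − 27.92 V_SD + 3.46 = 0, giving V_SD = 0.137 V (the root below V_ov).
I_D = (3.46 − 0.137) / 12.7 = 0.262 mA.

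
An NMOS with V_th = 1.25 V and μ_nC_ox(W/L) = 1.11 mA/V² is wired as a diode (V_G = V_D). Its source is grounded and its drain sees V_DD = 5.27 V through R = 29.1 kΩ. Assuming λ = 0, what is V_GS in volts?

V_GS = 1.72 V

With gate tied to drain, V_GS = V_DS ≥ V_GS − V_th, so the device is in saturation.
KCL at the drain: ½ k_n (V_GS − V_th)² = (V_DD − V_GS)/R.
Let x = V_GS − 1.25. Then 16.2 x² + x − 4.02 = 0, giving x = 0.469 V (positive root), so V_GS = 1.72 V.
I_D = (V_DD − V_GS)/R = (5.27 − 1.72) / 29.1 = 0.122 mA.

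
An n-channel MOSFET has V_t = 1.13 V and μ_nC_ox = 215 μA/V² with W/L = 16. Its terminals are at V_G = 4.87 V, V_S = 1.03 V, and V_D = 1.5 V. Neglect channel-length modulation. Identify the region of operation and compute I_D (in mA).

Triode; I_D = 4.00 mA

V_GS = V_G − V_S = 4.87 − 1.03 = 3.84 V; V_DS = V_D − V_S = 1.5 − 1.03 = 0.47 V.
k_n = μ_nC_ox · (W/L) = 3.44 mA/V².
V_ov = V_GS − V_t = 3.84 − 1.13 = 2.71 V.
Since V_DS = 0.47 V < V_ov = 2.71 V, the device is in the triode region.
I_D = k_n [V_ov · V_DS − ½ V_DS²] = 3.44 × [2.71 × 0.47 − 0.5 × 0.47²] = 4 mA.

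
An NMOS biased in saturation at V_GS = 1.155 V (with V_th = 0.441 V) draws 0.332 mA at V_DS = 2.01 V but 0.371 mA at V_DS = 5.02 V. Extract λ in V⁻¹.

With V_GS fixed, I_D ∝ (1 + λ V_DS) in saturation, so I_D2/I_D1 = (1 + λ V_DS2)/(1 + λ V_DS1).
0.371/0.332 = 1.117 = (1 + 5.02 λ)/(1 + 2.01 λ).
Solving: λ (I_D1 V_DS2 − I_D2 V_DS1) = I_D2 − I_D1, so λ = (0.371 − 0.332) / (0.332 × 5.02 − 0.371 × 2.01) = 0.039 / 0.921 = 0.0423 V⁻¹.

λ = 0.0423 V⁻¹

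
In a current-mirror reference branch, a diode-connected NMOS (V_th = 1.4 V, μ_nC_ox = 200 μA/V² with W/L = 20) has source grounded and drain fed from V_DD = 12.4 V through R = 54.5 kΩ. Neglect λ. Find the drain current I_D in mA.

I_D = 0.196 mA

With gate tied to drain, V_GS = V_DS ≥ V_GS − V_th, so the device is in saturation.
k_n = μ_nC_ox · (W/L) = 4 mA/V².
KCL at the drain: ½ k_n (V_GS − V_th)² = (V_DD − V_GS)/R.
Let x = V_GS − 1.4. Then 109 x² + x − 11 = 0, giving x = 0.313 V (positive root), so V_GS = 1.71 V.
I_D = (V_DD − V_GS)/R = (12.4 − 1.71) / 54.5 = 0.196 mA.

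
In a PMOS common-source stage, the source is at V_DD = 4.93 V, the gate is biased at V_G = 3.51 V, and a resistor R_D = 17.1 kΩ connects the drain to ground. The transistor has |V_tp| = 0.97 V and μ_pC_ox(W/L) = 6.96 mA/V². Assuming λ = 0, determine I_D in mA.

V_SG = V_DD − V_G = 4.93 − 3.51 = 1.42 V, so V_ov = 1.42 − 0.97 = 0.45 V.
Assume saturation: I_D = ½ k_p V_ov² = 0.5 × 6.96 × 0.45² = 0.705 mA, giving V_SD = V_DD − I_D R_D = 4.93 − 0.705 × 17.1 = -7.12 V.
But -7.12 V < V_ov = 0.45 V, so the device is actually in triode.
In triode I_D = k_p[V_ov V_SD − ½ V_SD²] and I_D = (V_DD − V_SD)/R_D. Equating: 59.5 V_SD² − 54.56 V_SD + 4.93 = 0, giving V_SD = 0.102 V (the root below V_ov).
I_D = (4.93 − 0.102) / 17.1 = 0.282 mA.

I_D = 0.282 mA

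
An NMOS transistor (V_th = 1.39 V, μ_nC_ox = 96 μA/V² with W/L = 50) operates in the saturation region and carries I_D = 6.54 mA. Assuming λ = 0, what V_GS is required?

k_n = μ_nC_ox · (W/L) = 4.8 mA/V².
In saturation I_D = ½ k_n (V_GS − V_th)², so V_GS − V_th = √(2 I_D / k_n) = √(2 × 6.54 / 4.8) = 1.65 V.
V_GS = 1.39 + 1.65 = 3.04 V.

V_GS = 3.04 V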